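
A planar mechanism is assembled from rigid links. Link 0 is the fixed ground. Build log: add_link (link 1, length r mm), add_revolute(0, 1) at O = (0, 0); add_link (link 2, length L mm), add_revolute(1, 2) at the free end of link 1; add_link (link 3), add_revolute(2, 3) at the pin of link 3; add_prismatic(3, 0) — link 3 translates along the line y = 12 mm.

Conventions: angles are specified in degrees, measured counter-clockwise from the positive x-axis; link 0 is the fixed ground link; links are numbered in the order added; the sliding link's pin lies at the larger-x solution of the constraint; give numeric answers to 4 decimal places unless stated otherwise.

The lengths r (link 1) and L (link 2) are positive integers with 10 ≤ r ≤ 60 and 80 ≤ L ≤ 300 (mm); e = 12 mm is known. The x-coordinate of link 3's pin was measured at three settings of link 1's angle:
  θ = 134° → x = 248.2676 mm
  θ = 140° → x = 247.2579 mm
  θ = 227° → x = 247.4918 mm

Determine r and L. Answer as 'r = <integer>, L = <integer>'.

constraint per measurement: (x − r cos θ)² + (r sin θ − e)² = L²
subtracting the θ₁ and θ₂ equations cancels the r² and L² terms:
r = (x₁² − x₂²) / (2[(x₁cos θ₁ + e sin θ₁) − (x₂cos θ₂ + e sin θ₂)]) = 14.0008 → r = 14
L² = (x₁ − r cos θ₁)² + (r sin θ₁ − e)² = 66564.0157 → L = 258.0000 → L = 258
check at θ₃=227°: x = 247.4918 (printed 247.4918) ✓

r = 14, L = 258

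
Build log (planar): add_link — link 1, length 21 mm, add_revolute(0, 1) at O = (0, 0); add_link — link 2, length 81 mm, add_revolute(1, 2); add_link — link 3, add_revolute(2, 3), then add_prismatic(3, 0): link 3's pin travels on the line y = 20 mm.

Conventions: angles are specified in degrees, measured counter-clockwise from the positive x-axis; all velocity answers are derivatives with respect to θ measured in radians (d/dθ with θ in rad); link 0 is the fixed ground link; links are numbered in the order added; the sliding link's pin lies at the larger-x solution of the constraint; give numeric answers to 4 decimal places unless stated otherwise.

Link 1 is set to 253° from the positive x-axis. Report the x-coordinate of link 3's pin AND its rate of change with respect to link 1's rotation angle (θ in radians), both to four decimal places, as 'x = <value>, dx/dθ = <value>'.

geometry: r = 21 mm, L = 81 mm, e = 20 mm
crank pin P = (r cos θ, r sin θ) = (-6.139806, -20.082400)
h = r sin θ − e = -20.082400 − 20 = -40.082400
x = r cos θ + √(L² − h²) = -6.139806 + 70.387508 = 64.247702
dx/dθ = −r sin θ − h·r cos θ/√(L² − h²) (θ in radians; h = -40.082400) = 16.586067

x = 64.2477, dx/dθ = 16.5861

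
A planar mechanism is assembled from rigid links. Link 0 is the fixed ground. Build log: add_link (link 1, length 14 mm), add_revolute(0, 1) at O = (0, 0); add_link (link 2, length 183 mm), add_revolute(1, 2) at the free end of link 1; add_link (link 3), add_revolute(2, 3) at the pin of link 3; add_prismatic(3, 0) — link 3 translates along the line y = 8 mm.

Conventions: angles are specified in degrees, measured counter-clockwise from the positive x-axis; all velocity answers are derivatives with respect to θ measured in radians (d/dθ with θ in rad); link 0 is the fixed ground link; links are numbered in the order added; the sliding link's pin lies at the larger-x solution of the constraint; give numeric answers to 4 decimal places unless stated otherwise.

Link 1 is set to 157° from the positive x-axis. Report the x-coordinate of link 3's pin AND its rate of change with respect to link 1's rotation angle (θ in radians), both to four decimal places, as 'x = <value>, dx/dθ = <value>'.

geometry: r = 14 mm, L = 183 mm, e = 8 mm
crank pin P = (r cos θ, r sin θ) = (-12.887068, 5.470236)
h = r sin θ − e = 5.470236 − 8 = -2.529764
x = r cos θ + √(L² − h²) = -12.887068 + 182.982514 = 170.095446
dx/dθ = −r sin θ − h·r cos θ/√(L² − h²) (θ in radians; h = -2.529764) = -5.648402

x = 170.0954, dx/dθ = -5.6484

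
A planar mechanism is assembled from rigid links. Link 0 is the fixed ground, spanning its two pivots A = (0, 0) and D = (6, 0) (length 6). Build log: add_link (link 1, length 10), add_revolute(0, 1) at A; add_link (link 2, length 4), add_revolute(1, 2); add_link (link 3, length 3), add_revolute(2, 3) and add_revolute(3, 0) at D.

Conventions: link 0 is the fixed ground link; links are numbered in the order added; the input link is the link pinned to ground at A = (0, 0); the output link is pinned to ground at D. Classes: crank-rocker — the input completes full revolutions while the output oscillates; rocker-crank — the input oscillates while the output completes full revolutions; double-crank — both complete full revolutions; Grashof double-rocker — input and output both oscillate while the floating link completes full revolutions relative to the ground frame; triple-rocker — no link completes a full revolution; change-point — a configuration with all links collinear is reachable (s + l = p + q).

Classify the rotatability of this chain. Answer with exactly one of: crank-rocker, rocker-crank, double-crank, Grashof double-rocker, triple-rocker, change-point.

lengths: ground=6, input=10, coupler=4, output=3
sorted: s=3 (shortest), l=10 (longest), p+q=10
s + l = 13 vs p + q = 10
s + l > p + q → non-Grashof → no link fully rotates → triple-rocker

triple-rocker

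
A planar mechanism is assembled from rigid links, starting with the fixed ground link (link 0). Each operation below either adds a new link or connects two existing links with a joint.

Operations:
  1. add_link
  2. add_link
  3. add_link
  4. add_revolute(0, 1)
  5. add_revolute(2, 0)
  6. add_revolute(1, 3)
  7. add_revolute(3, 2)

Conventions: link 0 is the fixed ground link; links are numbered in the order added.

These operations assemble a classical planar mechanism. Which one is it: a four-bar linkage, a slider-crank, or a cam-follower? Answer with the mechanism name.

links: 4 (incl. ground); joints: 4 revolute, 0 prismatic, 0 higher (cam) pair, forming one closed loop
4 links in a single 4R loop → four-bar linkage

four-bar linkage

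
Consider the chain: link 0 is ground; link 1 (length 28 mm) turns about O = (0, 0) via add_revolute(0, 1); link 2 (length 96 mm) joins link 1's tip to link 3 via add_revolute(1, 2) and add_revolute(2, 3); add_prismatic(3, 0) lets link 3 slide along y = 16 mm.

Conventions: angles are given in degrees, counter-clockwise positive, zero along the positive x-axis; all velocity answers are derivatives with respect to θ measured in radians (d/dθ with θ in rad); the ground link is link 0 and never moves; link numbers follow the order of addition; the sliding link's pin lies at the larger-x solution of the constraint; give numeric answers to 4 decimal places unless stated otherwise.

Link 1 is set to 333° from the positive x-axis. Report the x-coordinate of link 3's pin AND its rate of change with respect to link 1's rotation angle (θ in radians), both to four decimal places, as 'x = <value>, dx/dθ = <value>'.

geometry: r = 28 mm, L = 96 mm, e = 16 mm
crank pin P = (r cos θ, r sin θ) = (24.948183, -12.711734)
h = r sin θ − e = -12.711734 − 16 = -28.711734
x = r cos θ + √(L² − h²) = 24.948183 + 91.605875 = 116.554058
dx/dθ = −r sin θ − h·r cos θ/√(L² − h²) (θ in radians; h = -28.711734) = 20.531162

x = 116.5541, dx/dθ = 20.5312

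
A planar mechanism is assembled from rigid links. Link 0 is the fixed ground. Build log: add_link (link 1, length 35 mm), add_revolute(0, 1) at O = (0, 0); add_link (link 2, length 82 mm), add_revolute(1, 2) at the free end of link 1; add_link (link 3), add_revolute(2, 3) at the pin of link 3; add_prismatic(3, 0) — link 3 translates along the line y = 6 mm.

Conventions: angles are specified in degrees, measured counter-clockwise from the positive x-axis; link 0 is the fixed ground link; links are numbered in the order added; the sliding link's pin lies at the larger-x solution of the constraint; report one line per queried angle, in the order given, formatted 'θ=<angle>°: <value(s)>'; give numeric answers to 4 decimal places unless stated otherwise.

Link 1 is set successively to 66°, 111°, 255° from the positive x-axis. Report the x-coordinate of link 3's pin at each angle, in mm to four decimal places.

geometry: r = 35 mm, L = 82 mm, e = 6 mm
θ=66°: crank pin P = (r cos θ, r sin θ) = (14.235783, 31.974091)
θ=66°: h = r sin θ − e = 31.974091 − 6 = 25.974091
θ=66°: x = r cos θ + √(L² − h²) = 14.235783 + 77.777546 = 92.013328
θ=111°: crank pin P = (r cos θ, r sin θ) = (-12.542878, 32.675315)
θ=111°: h = r sin θ − e = 32.675315 − 6 = 26.675315
θ=111°: x = r cos θ + √(L² − h²) = -12.542878 + 77.539845 = 64.996967
θ=255°: crank pin P = (r cos θ, r sin θ) = (-9.058667, -33.807404)
θ=255°: h = r sin θ − e = -33.807404 − 6 = -39.807404
θ=255°: x = r cos θ + √(L² − h²) = -9.058667 + 71.689404 = 62.630737

θ=66°: 92.0133
θ=111°: 64.9970
θ=255°: 62.6307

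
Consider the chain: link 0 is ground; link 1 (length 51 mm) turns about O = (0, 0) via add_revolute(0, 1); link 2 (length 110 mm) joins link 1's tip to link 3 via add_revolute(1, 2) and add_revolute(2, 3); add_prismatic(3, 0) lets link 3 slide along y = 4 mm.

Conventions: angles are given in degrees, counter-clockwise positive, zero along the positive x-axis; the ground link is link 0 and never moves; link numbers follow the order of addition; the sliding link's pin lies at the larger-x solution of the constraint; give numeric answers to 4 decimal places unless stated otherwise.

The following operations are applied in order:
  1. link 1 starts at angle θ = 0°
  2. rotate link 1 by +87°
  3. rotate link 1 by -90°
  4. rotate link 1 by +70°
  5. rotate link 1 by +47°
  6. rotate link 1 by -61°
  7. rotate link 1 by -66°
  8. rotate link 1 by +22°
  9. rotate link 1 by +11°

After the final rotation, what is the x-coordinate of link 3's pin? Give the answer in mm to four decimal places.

geometry: r = 51 mm, L = 110 mm, e = 4 mm; θ starts at 0°
rotate link 1 by +87°: θ ← 0° +87° = 87°
rotate link 1 by -90°: θ ← 87° -90° = -3°
rotate link 1 by +70°: θ ← -3° +70° = 67°
rotate link 1 by +47°: θ ← 67° +47° = 114°
rotate link 1 by -61°: θ ← 114° -61° = 53°
rotate link 1 by -66°: θ ← 53° -66° = -13°
rotate link 1 by +22°: θ ← -13° +22° = 9°
rotate link 1 by +11°: θ ← 9° +11° = 20°
crank pin P = (r cos θ, r sin θ) = (47.924324, 17.443027)
h = r sin θ − e = 17.443027 − 4 = 13.443027
x = r cos θ + √(L² − h²) = 47.924324 + 109.175478 = 157.099802

157.0998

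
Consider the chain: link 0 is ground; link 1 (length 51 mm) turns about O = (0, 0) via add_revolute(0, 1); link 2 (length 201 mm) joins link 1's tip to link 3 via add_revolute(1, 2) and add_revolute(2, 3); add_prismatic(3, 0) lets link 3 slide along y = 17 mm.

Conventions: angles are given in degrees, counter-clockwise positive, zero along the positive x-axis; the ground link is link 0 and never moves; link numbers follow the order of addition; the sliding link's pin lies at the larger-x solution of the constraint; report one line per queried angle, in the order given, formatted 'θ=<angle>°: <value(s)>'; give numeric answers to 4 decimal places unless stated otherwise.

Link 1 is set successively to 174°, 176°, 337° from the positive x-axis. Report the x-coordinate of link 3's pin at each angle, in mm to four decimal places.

geometry: r = 51 mm, L = 201 mm, e = 17 mm
θ=174°: crank pin P = (r cos θ, r sin θ) = (-50.720617, 5.330952)
θ=174°: h = r sin θ − e = 5.330952 − 17 = -11.669048
θ=174°: x = r cos θ + √(L² − h²) = -50.720617 + 200.660991 = 149.940374
θ=176°: crank pin P = (r cos θ, r sin θ) = (-50.875767, 3.557580)
θ=176°: h = r sin θ − e = 3.557580 − 17 = -13.442420
θ=176°: x = r cos θ + √(L² − h²) = -50.875767 + 200.549997 = 149.674231
θ=337°: crank pin P = (r cos θ, r sin θ) = (46.945748, -19.927288)
θ=337°: h = r sin θ − e = -19.927288 − 17 = -36.927288
θ=337°: x = r cos θ + √(L² − h²) = 46.945748 + 197.578783 = 244.524530

θ=174°: 149.9404
θ=176°: 149.6742
θ=337°: 244.5245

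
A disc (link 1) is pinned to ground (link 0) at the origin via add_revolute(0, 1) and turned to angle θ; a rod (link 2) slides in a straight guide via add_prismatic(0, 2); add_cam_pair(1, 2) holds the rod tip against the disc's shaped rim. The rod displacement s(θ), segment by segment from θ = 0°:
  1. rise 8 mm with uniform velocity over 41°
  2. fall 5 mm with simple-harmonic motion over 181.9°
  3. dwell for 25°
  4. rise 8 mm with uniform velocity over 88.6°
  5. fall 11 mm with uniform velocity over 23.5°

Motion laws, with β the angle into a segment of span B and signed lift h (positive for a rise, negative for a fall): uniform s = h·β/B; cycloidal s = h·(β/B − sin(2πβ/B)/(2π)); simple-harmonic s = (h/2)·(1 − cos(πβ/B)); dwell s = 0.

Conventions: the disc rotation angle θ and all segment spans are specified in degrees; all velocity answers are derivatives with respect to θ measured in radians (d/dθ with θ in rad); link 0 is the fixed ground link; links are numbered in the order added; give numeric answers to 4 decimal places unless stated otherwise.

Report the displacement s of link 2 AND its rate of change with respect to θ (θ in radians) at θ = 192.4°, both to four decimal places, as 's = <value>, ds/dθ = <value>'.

segment 1 (0° to 41°, uniform, h = 8) is passed completely: s = 0.0000 + (8) = 8.0000
θ = 192.4° falls in segment 2 (41° to 222.9°, simple-harmonic, h = -5): β = 192.4 − 41 = 151.4°, B = 181.9°; Δs = -5/2·(1 − cos(π·0.8323)) = -4.6611; s = 8.0000 − 4.6611 = 3.3389
velocity in seg [41°–222.9°] (simple-harmonic), θ in radians: β = 151.4° = 2.6424 rad, B = 181.9° = 3.1748 rad; ds/dθ = (πh/(2B)) sin(πβ/B) = (π·(-5)/(2·3.1748)) sin(π·0.8323) = -1.243721 mm/rad

s = 3.3389, ds/dθ = -1.2437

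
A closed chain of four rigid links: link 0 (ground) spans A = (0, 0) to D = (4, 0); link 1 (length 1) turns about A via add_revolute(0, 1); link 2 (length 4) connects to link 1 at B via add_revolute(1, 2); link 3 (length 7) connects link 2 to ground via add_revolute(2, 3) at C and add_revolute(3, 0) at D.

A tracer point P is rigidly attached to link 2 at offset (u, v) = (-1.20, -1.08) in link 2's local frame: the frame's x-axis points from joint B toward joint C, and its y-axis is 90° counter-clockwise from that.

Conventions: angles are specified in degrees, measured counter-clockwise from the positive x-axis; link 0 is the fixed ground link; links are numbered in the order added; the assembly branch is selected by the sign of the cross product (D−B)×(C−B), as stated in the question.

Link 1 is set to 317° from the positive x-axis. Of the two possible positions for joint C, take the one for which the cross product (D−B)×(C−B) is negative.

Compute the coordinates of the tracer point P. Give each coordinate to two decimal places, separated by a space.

A=(0,0), D=(4.00,0)
B = A + 1.00·(cos317°, sin317°) = (0.7314, -0.6820)
|BD| = 3.3390
circle(B,4.00) ∩ circle(D,7.00): a=-3.2720, h=2.3008
  candidates: C₊=(-2.9416,0.9020) cross=7.683; C₋=(-2.0017,-3.6026) cross=-7.683
  branch - wants cross < 0 → take C=(-2.0017,-3.6026) (cross=-7.683)
ex = (C−B)/|BC| = (-0.6833,-0.7302); ey = (0.7302,-0.6833)
P = B + -1.20·ex + -1.08·ey = (0.7627,0.9321)

0.76 0.93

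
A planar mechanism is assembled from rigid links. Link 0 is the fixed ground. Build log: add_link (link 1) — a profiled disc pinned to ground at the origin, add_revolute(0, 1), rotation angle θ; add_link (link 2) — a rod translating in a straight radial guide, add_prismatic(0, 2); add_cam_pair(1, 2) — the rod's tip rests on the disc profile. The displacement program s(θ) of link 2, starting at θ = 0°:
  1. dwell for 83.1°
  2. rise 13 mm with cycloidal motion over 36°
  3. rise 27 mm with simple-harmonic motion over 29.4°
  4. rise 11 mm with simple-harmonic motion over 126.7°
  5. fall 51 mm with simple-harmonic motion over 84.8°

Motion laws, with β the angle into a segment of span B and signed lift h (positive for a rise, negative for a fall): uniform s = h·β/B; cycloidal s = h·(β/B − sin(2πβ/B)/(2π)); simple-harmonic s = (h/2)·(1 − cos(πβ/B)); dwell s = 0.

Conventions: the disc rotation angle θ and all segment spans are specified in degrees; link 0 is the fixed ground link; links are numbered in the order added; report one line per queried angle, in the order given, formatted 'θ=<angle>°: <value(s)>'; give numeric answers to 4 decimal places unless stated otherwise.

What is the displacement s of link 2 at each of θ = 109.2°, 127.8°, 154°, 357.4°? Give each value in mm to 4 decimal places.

seg 1 [0°–83.1°] dwell: s stays 0.0000
seg 2 [83.1°–119.1°] cycloidal, h=13: θ=109.2° here. β=26.1, B=36. 13·(0.7250 − sin(2π·0.7250)/(2π)) = 11.4685 → s = 11.4685
seg 2 [83.1°–119.1°] cycloidal, h=13: full span → s += 13 → s = 13.0000
seg 3 [119.1°–148.5°] simple-harmonic, h=27: θ=127.8° here. β=8.7, B=29.4. 27/2·(1 − cos(π·0.2959)) = 5.4255 → s = 18.4255
seg 3 [119.1°–148.5°] simple-harmonic, h=27: full span → s += 27 → s = 40.0000
seg 4 [148.5°–275.2°] simple-harmonic, h=11: θ=154° here. β=5.5, B=126.7. 11/2·(1 − cos(π·0.0434)) = 0.0511 → s = 40.0511
seg 4 [148.5°–275.2°] simple-harmonic, h=11: full span → s += 11 → s = 51.0000
seg 5 [275.2°–360°] simple-harmonic, h=-51: θ=357.4° here. β=82.2, B=84.8. -51/2·(1 − cos(π·0.9693)) = -50.8818 → s = 0.1182

θ=109.2°: 11.4685
θ=127.8°: 18.4255
θ=154°: 40.0511
θ=357.4°: 0.1182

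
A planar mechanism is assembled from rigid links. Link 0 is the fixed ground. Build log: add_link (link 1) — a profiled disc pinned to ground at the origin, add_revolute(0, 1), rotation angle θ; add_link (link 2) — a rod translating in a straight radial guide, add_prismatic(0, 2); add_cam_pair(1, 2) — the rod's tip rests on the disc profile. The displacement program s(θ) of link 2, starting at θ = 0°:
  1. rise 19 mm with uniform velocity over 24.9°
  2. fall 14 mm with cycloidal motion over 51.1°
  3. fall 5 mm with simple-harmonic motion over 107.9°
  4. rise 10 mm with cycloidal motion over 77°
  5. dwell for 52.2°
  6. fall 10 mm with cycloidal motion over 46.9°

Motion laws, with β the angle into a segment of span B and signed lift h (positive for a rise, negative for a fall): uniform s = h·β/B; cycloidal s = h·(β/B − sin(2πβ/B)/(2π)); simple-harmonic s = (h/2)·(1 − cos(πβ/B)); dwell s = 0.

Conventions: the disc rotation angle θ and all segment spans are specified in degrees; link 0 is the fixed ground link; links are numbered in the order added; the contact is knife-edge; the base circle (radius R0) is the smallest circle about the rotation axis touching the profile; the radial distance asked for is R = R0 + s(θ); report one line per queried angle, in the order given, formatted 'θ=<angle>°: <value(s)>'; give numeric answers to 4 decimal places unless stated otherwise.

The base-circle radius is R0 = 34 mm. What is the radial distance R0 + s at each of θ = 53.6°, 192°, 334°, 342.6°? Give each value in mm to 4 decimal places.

seg 1 [0°–24.9°] uniform, h=19: full span → s += 19 → s = 19.0000
seg 2 [24.9°–76°] cycloidal, h=-14: θ=53.6° here. β=28.7, B=51.1. -14·(0.5616 − sin(2π·0.5616)/(2π)) = -8.7046 → s = 10.2954
seg 2 [24.9°–76°] cycloidal, h=-14: full span → s += -14 → s = 5.0000
seg 3 [76°–183.9°] simple-harmonic, h=-5: full span → s += -5 → s = 0.0000
seg 4 [183.9°–260.9°] cycloidal, h=10: θ=192° here. β=8.1, B=77. 10·(0.1052 − sin(2π·0.1052)/(2π)) = 0.0749 → s = 0.0749
seg 4 [183.9°–260.9°] cycloidal, h=10: full span → s += 10 → s = 10.0000
seg 5 [260.9°–313.1°] dwell: s stays 10.0000
seg 6 [313.1°–360°] cycloidal, h=-10: θ=334° here. β=20.9, B=46.9. -10·(0.4456 − sin(2π·0.4456)/(2π)) = -3.9231 → s = 6.0769
seg 6 [313.1°–360°] cycloidal, h=-10: θ=342.6° here. β=29.5, B=46.9. -10·(0.6290 − sin(2π·0.6290)/(2π)) = -7.4433 → s = 2.5567
θ=53.6°: R = R0 + s = 34 + 10.2954 = 44.2954
θ=192°: R = R0 + s = 34 + 0.0749 = 34.0749
θ=334°: R = R0 + s = 34 + 6.0769 = 40.0769
θ=342.6°: R = R0 + s = 34 + 2.5567 = 36.5567

θ=53.6°: 44.2954
θ=192°: 34.0749
θ=334°: 40.0769
θ=342.6°: 36.5567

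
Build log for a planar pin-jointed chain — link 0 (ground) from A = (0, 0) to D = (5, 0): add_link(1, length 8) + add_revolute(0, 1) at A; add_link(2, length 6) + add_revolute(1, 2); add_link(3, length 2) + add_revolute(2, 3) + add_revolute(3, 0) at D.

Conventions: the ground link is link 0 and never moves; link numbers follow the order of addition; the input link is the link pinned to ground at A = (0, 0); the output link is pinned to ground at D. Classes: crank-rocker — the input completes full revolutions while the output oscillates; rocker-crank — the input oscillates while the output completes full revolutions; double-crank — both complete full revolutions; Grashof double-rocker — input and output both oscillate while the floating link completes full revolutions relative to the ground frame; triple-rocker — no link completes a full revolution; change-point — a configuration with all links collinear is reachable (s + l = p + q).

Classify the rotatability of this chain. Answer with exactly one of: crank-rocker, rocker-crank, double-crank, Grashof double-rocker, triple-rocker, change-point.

lengths: ground=5, input=8, coupler=6, output=2
sorted: s=2 (shortest), l=8 (longest), p+q=11
s + l = 10 vs p + q = 11
s + l < p + q (Grashof) with shortest = output link → rocker-crank

rocker-crank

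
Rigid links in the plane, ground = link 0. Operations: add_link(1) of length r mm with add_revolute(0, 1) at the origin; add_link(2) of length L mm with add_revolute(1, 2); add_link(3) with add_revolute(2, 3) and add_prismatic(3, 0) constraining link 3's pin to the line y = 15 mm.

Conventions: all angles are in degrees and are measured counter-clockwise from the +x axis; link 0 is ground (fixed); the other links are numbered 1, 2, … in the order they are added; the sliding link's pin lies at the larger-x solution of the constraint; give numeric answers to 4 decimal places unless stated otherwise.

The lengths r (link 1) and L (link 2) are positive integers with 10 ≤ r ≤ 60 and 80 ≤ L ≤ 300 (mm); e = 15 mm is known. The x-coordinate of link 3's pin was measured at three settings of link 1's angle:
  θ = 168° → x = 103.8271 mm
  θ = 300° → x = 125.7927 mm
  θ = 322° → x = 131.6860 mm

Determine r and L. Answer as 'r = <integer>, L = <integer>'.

constraint per measurement: (x − r cos θ)² + (r sin θ − e)² = L²
subtracting the θ₁ and θ₂ equations cancels the r² and L² terms:
r = (x₁² − x₂²) / (2[(x₁cos θ₁ + e sin θ₁) − (x₂cos θ₂ + e sin θ₂)]) = 17.0000 → r = 17
L² = (x₁ − r cos θ₁)² + (r sin θ₁ − e)² = 14641.0115 → L = 121.0000 → L = 121
check at θ₃=322°: x = 131.6860 (printed 131.6860) ✓

r = 17, L = 121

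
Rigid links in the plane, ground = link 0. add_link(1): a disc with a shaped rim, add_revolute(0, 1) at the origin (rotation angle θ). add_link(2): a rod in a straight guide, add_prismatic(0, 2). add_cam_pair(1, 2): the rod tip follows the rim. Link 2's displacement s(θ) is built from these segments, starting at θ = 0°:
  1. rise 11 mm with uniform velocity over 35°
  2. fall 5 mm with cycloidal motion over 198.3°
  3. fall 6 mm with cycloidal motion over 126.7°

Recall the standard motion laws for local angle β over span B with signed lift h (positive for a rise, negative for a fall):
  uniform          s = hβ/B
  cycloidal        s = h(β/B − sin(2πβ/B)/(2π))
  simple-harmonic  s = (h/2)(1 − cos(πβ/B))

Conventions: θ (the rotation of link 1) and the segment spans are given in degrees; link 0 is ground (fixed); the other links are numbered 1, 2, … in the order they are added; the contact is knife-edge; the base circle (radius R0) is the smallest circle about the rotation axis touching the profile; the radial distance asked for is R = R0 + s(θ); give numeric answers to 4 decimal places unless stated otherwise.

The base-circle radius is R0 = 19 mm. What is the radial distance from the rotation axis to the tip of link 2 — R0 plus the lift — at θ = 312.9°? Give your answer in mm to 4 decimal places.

segment 1 (0° to 35°, uniform, h = 11) is passed completely: s = 0.0000 + (11) = 11.0000
segment 2 (35° to 233.3°, cycloidal, h = -5) is passed completely: s = 11.0000 + (-5) = 6.0000
θ = 312.9° falls in segment 3 (233.3° to 360°, cycloidal, h = -6): β = 312.9 − 233.3 = 79.6°, B = 126.7°; Δs = -6·(0.6283 − sin(2π·0.6283)/(2π)) = -4.4584; s = 6.0000 − 4.4584 = 1.5416
R = R0 + s = 19 + 1.5416 = 20.5416

20.5416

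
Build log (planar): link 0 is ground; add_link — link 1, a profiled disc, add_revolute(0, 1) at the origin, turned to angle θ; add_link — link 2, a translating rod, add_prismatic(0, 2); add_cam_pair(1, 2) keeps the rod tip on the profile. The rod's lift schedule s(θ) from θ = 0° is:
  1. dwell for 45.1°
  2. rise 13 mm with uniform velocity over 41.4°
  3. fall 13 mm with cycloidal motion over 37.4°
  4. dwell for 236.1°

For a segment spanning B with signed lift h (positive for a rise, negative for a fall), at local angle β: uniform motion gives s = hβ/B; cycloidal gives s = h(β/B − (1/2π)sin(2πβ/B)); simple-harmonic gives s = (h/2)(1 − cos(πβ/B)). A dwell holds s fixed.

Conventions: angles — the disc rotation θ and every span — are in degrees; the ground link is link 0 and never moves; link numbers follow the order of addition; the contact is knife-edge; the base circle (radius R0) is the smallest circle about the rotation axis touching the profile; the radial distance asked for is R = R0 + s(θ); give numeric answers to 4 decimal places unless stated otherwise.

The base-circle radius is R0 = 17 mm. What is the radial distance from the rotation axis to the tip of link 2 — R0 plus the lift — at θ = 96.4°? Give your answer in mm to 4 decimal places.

seg 1 [0°–45.1°] dwell: s stays 0.0000
seg 2 [45.1°–86.5°] uniform, h=13: full span → s += 13 → s = 13.0000
seg 3 [86.5°–123.9°] cycloidal, h=-13: θ=96.4° here. β=9.9, B=37.4. -13·(0.2647 − sin(2π·0.2647)/(2π)) = -1.3810 → s = 11.6190
R = R0 + s = 17 + 11.6190 = 28.6190

28.6190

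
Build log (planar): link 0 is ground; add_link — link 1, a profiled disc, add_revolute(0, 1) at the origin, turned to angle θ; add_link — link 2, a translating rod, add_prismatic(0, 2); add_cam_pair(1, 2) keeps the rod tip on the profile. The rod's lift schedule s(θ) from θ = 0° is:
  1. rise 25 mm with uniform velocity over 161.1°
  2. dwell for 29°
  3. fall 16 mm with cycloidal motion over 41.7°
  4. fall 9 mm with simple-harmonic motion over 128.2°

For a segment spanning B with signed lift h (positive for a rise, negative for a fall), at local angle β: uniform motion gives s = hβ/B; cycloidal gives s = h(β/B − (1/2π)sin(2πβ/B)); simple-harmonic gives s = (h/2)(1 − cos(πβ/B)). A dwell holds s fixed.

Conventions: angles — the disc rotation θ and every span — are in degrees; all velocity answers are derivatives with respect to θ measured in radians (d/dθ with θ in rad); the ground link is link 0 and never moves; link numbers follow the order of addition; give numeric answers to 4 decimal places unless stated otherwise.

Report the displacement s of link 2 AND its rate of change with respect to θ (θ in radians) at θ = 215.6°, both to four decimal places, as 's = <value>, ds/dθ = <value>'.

seg 1 [0°–161.1°] uniform, h=25: full span → s += 25 → s = 25.0000
seg 2 [161.1°–190.1°] dwell: s stays 25.0000
seg 3 [190.1°–231.8°] cycloidal, h=-16: θ=215.6° here. β=25.5, B=41.7. -16·(0.6115 − sin(2π·0.6115)/(2π)) = -11.4259 → s = 13.5741
velocity in seg [190.1°–231.8°] (cycloidal), θ in radians: β = 25.5° = 0.4451 rad, B = 41.7° = 0.7278 rad; ds/dθ = (h/B)(1 − cos(2πβ/B)) = ((-16)/0.7278)(1 − cos(2π·0.6115)) = -38.789167 mm/rad

s = 13.5741, ds/dθ = -38.7892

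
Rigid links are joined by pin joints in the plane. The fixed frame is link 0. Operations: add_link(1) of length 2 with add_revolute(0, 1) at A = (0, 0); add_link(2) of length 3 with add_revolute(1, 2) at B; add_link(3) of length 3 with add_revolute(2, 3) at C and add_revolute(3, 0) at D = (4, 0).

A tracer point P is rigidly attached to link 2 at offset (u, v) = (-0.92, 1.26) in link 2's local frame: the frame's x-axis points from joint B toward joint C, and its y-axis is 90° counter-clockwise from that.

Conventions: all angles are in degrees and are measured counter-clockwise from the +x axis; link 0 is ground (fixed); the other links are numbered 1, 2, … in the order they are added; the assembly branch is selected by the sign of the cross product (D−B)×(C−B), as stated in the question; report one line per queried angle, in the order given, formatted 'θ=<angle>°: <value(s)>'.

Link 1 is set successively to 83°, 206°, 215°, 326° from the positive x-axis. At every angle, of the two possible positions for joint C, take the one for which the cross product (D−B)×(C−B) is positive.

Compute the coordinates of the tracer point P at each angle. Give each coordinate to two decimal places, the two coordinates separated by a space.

A=(0,0), D=(4.00,0)
θ=83°: B = A + 2.00·(cos83°, sin83°) = (0.2437, 1.9851)
θ=83°: |BD| = 4.2485
θ=83°: circle(B,3.00) ∩ circle(D,3.00): a=2.1243, h=2.1184
θ=83°:   candidates: C₊=(3.1117,2.8655) cross=9.000; C₋=(1.1321,-0.8804) cross=-9.000
θ=83°:   branch + wants cross > 0 → take C=(3.1117,2.8655) (cross=9.000)
θ=83°: ex = (C−B)/|BC| = (0.9560,0.2935); ey = (-0.2935,0.9560)
θ=83°: P = B + -0.92·ex + 1.26·ey = (-1.0055,2.9196)
θ=206°: B = A + 2.00·(cos206°, sin206°) = (-1.7976, -0.8767)
θ=206°: |BD| = 5.8635
θ=206°: circle(B,3.00) ∩ circle(D,3.00): a=2.9318, h=0.6363
θ=206°:   candidates: C₊=(1.0061,0.1907) cross=3.731; C₋=(1.1963,-1.0675) cross=-3.731
θ=206°:   branch + wants cross > 0 → take C=(1.0061,0.1907) (cross=3.731)
θ=206°: ex = (C−B)/|BC| = (0.9346,0.3558); ey = (-0.3558,0.9346)
θ=206°: P = B + -0.92·ex + 1.26·ey = (-3.1057,-0.0266)
θ=215°: B = A + 2.00·(cos215°, sin215°) = (-1.6383, -1.1472)
θ=215°: |BD| = 5.7538
θ=215°: circle(B,3.00) ∩ circle(D,3.00): a=2.8769, h=0.8505
θ=215°:   candidates: C₊=(1.0113,0.2599) cross=4.894; C₋=(1.3504,-1.4070) cross=-4.894
θ=215°:   branch + wants cross > 0 → take C=(1.0113,0.2599) (cross=4.894)
θ=215°: ex = (C−B)/|BC| = (0.8832,0.4690); ey = (-0.4690,0.8832)
θ=215°: P = B + -0.92·ex + 1.26·ey = (-3.0418,-0.4658)
θ=326°: B = A + 2.00·(cos326°, sin326°) = (1.6581, -1.1184)
θ=326°: |BD| = 2.5953
θ=326°: circle(B,3.00) ∩ circle(D,3.00): a=1.2976, h=2.7048
θ=326°:   candidates: C₊=(1.6634,1.8816) cross=7.020; C₋=(3.9946,-3.0000) cross=-7.020
θ=326°:   branch + wants cross > 0 → take C=(1.6634,1.8816) (cross=7.020)
θ=326°: ex = (C−B)/|BC| = (0.0018,1.0000); ey = (-1.0000,0.0018)
θ=326°: P = B + -0.92·ex + 1.26·ey = (0.3964,-2.0361)

θ=83°: -1.01 2.92
θ=206°: -3.11 -0.03
θ=215°: -3.04 -0.47
θ=326°: 0.40 -2.04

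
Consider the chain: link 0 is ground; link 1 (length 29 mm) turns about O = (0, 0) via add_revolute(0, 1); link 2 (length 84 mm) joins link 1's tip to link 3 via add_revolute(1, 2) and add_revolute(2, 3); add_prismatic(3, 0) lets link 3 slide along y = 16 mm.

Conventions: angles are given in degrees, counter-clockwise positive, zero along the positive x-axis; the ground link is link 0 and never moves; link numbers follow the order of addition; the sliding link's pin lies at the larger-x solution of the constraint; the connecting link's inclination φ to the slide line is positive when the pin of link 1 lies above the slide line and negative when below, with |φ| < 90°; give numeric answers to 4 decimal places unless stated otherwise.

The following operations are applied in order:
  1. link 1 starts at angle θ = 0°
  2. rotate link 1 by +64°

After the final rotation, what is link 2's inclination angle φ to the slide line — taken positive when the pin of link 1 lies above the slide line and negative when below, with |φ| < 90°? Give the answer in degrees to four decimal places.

geometry: r = 29 mm, L = 84 mm, e = 16 mm; θ starts at 0°
rotate link 1 by +64°: θ ← 0° +64° = 64°
h = r sin θ − e = 26.065027 − 16 = 10.065027
sin φ = h / L = 10.065027 / 84 = 0.11982175
φ = arcsin(0.11982175) = 6.881816°

6.8818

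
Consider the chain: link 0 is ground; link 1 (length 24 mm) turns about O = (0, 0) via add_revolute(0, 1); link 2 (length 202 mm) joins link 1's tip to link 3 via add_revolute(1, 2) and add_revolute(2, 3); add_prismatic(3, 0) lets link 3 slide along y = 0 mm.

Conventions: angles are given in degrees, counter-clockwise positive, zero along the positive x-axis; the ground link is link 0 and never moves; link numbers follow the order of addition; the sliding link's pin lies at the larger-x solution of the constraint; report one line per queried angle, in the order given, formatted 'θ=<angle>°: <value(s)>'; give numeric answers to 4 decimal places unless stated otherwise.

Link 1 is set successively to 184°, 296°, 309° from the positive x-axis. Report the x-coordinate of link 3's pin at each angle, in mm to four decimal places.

geometry: r = 24 mm, L = 202 mm, e = 0 mm
θ=184°: crank pin P = (r cos θ, r sin θ) = (-23.941537, -1.674155)
θ=184°: h = r sin θ − e = -1.674155 − 0 = -1.674155
θ=184°: x = r cos θ + √(L² − h²) = -23.941537 + 201.993062 = 178.051525
θ=296°: crank pin P = (r cos θ, r sin θ) = (10.520908, -21.571057)
θ=296°: h = r sin θ − e = -21.571057 − 0 = -21.571057
θ=296°: x = r cos θ + √(L² − h²) = 10.520908 + 200.844939 = 211.365846
θ=309°: crank pin P = (r cos θ, r sin θ) = (15.103689, -18.651503)
θ=309°: h = r sin θ − e = -18.651503 − 0 = -18.651503
θ=309°: x = r cos θ + √(L² − h²) = 15.103689 + 201.137071 = 216.240761

θ=184°: 178.0515
θ=296°: 211.3658
θ=309°: 216.2408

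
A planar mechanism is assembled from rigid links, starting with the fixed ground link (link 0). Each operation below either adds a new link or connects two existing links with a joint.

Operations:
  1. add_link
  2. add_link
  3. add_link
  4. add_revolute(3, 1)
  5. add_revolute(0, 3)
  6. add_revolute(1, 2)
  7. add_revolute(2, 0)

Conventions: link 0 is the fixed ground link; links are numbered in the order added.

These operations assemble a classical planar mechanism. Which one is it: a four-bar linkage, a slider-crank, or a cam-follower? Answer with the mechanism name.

links: 4 (incl. ground); joints: 4 revolute, 0 prismatic, 0 higher (cam) pair, forming one closed loop
4 links in a single 4R loop → four-bar linkage

four-bar linkage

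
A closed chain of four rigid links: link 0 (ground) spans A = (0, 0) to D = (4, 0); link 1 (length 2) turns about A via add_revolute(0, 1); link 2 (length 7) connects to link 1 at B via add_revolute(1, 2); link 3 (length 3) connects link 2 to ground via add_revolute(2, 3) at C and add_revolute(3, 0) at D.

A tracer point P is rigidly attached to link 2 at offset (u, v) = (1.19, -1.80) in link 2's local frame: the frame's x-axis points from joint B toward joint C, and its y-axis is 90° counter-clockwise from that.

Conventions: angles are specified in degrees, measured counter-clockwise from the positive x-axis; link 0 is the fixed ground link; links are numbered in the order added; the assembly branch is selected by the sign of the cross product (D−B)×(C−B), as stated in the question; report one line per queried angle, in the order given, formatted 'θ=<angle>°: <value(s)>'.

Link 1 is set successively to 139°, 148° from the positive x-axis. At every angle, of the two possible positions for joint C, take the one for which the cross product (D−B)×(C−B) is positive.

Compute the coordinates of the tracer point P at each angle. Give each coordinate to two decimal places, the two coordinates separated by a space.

A=(0,0), D=(4.00,0)
θ=139°: B = A + 2.00·(cos139°, sin139°) = (-1.5094, 1.3121)
θ=139°: |BD| = 5.6635
θ=139°: circle(B,7.00) ∩ circle(D,3.00): a=6.3631, h=2.9173
θ=139°:   candidates: C₊=(5.3565,2.6758) cross=16.522; C₋=(4.0047,-3.0000) cross=-16.522
θ=139°:   branch + wants cross > 0 → take C=(5.3565,2.6758) (cross=16.522)
θ=139°: ex = (C−B)/|BC| = (0.9808,0.1948); ey = (-0.1948,0.9808)
θ=139°: P = B + 1.19·ex + -1.80·ey = (0.0084,-0.2216)
θ=148°: B = A + 2.00·(cos148°, sin148°) = (-1.6961, 1.0598)
θ=148°: |BD| = 5.7939
θ=148°: circle(B,7.00) ∩ circle(D,3.00): a=6.3489, h=2.9482
θ=148°:   candidates: C₊=(5.0849,2.7969) cross=17.082; C₋=(4.0063,-3.0000) cross=-17.082
θ=148°:   branch + wants cross > 0 → take C=(5.0849,2.7969) (cross=17.082)
θ=148°: ex = (C−B)/|BC| = (0.9687,0.2482); ey = (-0.2482,0.9687)
θ=148°: P = B + 1.19·ex + -1.80·ey = (-0.0966,-0.3885)

θ=139°: 0.01 -0.22
θ=148°: -0.10 -0.39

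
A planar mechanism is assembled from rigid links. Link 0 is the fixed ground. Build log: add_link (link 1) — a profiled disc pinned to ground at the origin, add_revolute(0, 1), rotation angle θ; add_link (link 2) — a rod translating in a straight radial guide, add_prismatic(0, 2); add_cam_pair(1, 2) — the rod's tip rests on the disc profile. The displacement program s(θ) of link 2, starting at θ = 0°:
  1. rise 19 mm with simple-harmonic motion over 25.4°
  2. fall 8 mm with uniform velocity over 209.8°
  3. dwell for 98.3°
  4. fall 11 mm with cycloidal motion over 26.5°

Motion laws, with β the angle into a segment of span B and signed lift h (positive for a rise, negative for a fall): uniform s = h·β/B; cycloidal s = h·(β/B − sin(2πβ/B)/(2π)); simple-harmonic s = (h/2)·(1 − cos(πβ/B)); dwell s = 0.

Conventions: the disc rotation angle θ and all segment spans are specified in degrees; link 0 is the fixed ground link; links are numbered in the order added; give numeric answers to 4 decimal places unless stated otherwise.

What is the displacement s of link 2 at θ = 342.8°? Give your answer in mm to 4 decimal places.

seg 1 [0°–25.4°] simple-harmonic, h=19: full span → s += 19 → s = 19.0000
seg 2 [25.4°–235.2°] uniform, h=-8: full span → s += -8 → s = 11.0000
seg 3 [235.2°–333.5°] dwell: s stays 11.0000
seg 4 [333.5°–360°] cycloidal, h=-11: θ=342.8° here. β=9.3, B=26.5. -11·(0.3509 − sin(2π·0.3509)/(2π)) = -2.4502 → s = 8.5498

8.5498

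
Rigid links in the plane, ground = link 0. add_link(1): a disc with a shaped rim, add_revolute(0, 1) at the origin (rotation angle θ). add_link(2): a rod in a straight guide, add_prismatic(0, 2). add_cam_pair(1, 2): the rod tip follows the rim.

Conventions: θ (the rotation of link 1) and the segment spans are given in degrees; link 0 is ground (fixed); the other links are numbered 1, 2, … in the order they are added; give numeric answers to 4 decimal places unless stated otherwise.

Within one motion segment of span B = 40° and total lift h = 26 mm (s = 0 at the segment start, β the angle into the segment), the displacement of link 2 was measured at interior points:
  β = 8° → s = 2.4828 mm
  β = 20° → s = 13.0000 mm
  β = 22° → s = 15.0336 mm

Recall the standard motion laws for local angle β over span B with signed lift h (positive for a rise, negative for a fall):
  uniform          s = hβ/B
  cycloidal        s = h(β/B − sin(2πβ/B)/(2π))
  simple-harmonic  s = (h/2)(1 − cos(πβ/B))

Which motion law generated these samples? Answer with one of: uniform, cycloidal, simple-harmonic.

candidates at β/B = r: uniform s = h·r (linear in β); cycloidal s = h·(r − sin(2πr)/(2π)); simple-harmonic s = (h/2)(1 − cos(πr))
β=8°: printed 2.4828 | uniform 5.2000, cycloidal 1.2645, simple-harmonic 2.4828
β=20°: printed 13.0000 | uniform 13.0000, cycloidal 13.0000, simple-harmonic 13.0000
β=22°: printed 15.0336 | uniform 14.3000, cycloidal 15.5787, simple-harmonic 15.0336
only one law matches every sample → simple-harmonic

simple-harmonic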